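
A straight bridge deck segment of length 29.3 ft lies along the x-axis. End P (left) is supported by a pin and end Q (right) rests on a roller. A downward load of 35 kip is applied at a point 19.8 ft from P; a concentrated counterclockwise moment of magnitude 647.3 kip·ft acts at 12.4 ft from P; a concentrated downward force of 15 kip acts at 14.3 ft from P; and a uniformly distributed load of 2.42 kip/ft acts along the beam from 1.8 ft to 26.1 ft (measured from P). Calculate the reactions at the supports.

Resultant of the distributed load: 2.42 × 24.3 = 58.806 kip at 13.95 ft from P.
Taking moments about P: Q_y·29.3 − 35·19.8 + 647.3 − 15·14.3 − (2.42·24.3)·13.95 = 0 → Q_y = 1080.5437/29.3 = 36.8786 ≈ 36.88 kip.
ΣF_y = 0: P_y + 36.8786 − 35 − 15 − 2.42·24.3 = 0 → P_y = 71.93 kip.
ΣF_x = 0: no horizontal applied forces, so P_x = 0.

P_x = 0, P_y = 71.93 kip, Q_y = 36.88 kip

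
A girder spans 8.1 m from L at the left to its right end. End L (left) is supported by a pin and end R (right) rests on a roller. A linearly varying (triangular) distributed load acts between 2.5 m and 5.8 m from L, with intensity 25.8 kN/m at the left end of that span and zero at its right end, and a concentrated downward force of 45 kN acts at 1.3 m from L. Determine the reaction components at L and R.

Resultant of the triangular load: ½ × 25.8 × 3.3 = 42.57 kN, acting at 3.6 m from L (one-third of the span from the peak).
ΣM about L: R_y·8.1 − (½·25.8·3.3)·3.6 − 45·1.3 = 0 → R_y = 211.752/8.1 = 26.1422 ≈ 26.14 kN.
ΣF_y = 0: L_y + 26.1422 − ½·25.8·3.3 − 45 = 0 → L_y = 61.43 kN.
ΣF_x = 0: no horizontal applied forces, so L_x = 0.

L_x = 0, L_y = 61.43 kN, R_y = 26.14 kN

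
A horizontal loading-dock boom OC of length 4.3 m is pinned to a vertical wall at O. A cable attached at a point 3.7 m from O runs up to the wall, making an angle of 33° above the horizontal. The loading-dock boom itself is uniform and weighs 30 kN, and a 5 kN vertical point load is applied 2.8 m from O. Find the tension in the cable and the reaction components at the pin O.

T = 38.95 kN, O_x = 32.67 kN, O_y = 13.78 kN

ΣM about O: T·sin33°·3.7 − 30·2.15 − 5·2.8 = 0 → T = 78.5/(3.7·0.544639) = 38.9546 ≈ 38.95 kN.
ΣF_x = 0: O_x − T·cos33° = 0 → O_x = 38.9546 × 0.838671 = 32.67 kN.
ΣF_y = 0: O_y + T·sin33° − 30 − 5 = 0 → O_y = 35 − 38.9546 × 0.544639 = 13.78 kN.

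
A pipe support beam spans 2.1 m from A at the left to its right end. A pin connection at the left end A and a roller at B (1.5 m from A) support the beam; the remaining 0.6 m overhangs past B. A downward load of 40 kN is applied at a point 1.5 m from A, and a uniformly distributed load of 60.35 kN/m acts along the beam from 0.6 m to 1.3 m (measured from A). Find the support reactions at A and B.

A_x = 0, A_y = 15.49 kN, B_y = 66.76 kN

Resultant of the distributed load: 60.35 × 0.7 = 42.245 kN at 0.95 m from A.
Taking moments about A: B_y·1.5 − 40·1.5 − (60.35·0.7)·0.95 = 0 → B_y = 100.13275/1.5 = 66.7552 ≈ 66.76 kN.
ΣF_y = 0: A_y + 66.7552 − 40 − 60.35·0.7 = 0 → A_y = 15.49 kN.
ΣF_x = 0: no horizontal applied forces, so A_x = 0.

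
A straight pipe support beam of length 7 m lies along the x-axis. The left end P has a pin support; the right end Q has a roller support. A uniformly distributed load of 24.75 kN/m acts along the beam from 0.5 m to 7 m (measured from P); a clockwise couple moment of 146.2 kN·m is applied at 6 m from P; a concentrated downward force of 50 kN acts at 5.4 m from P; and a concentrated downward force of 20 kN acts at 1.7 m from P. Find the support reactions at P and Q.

Resultant of the distributed load: 24.75 × 6.5 = 160.875 kN at 3.75 m from P.
Taking moments about P: Q_y·7 − (24.75·6.5)·3.75 − 146.2 − 50·5.4 − 20·1.7 = 0 → Q_y = 1053.48125/7 = 150.497 ≈ 150.5 kN.
ΣF_y = 0: P_y + 150.497 − 24.75·6.5 − 50 − 20 = 0 → P_y = 80.38 kN.
ΣF_x = 0: no horizontal applied forces, so P_x = 0.

P_x = 0, P_y = 80.38 kN, Q_y = 150.5 kN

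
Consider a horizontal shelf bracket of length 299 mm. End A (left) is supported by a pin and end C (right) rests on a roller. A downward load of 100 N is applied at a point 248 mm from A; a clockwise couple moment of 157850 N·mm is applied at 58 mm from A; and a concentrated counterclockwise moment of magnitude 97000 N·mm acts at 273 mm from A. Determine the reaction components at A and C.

Taking moments about A: C_y·299 − 100·248 − 157850 + 97000 = 0 → C_y = 85650/299 = 286.455 ≈ 286.5 N.
ΣF_y = 0: A_y + 286.455 − 100 = 0 → A_y = -186.5 N.
ΣF_x = 0: no horizontal applied forces, so A_x = 0.

A_x = 0, A_y = -186.5 N, C_y = 286.5 N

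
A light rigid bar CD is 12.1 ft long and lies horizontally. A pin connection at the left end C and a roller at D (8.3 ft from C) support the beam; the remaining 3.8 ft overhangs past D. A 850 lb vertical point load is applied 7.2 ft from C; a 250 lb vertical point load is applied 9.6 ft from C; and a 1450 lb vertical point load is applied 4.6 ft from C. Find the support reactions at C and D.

C_x = 0, C_y = 719.9 lb, D_y = 1830 lb

Moments about C: D_y·8.3 − 850·7.2 − 250·9.6 − 1450·4.6 = 0 → D_y = 15190/8.3 = 1830.12 ≈ 1830 lb.
ΣF_y = 0: C_y + 1830.12 − 850 − 250 − 1450 = 0 → C_y = 719.9 lb.
ΣF_x = 0: no horizontal applied forces, so C_x = 0.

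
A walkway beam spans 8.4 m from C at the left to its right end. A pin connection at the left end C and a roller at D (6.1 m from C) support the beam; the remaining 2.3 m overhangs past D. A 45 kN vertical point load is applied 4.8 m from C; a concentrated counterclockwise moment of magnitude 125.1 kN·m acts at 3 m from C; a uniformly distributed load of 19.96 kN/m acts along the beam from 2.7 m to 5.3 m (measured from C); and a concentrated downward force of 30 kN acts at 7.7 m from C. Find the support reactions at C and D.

Resultant of the distributed load: 19.96 × 2.6 = 51.896 kN at 4 m from C.
Taking moments about C: D_y·6.1 − 45·4.8 + 125.1 − (19.96·2.6)·4 − 30·7.7 = 0 → D_y = 529.484/6.1 = 86.8007 ≈ 86.80 kN.
ΣF_y = 0: C_y + 86.8007 − 45 − 19.96·2.6 − 30 = 0 → C_y = 40.10 kN.
ΣF_x = 0: no horizontal applied forces, so C_x = 0.

C_x = 0, C_y = 40.10 kN, D_y = 86.80 kN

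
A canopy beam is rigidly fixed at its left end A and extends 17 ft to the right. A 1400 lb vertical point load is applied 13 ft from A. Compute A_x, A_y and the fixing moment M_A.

ΣF_x = 0: A_x = 0.
ΣF_y = 0: A_y − 1400 = 0 → A_y = 1400 lb.
ΣM about A: M_A − 1400·13 = 0 → M_A = 18200 lb·ft.

A_x = 0, A_y = 1400 lb, M_A = 18200 lb·ft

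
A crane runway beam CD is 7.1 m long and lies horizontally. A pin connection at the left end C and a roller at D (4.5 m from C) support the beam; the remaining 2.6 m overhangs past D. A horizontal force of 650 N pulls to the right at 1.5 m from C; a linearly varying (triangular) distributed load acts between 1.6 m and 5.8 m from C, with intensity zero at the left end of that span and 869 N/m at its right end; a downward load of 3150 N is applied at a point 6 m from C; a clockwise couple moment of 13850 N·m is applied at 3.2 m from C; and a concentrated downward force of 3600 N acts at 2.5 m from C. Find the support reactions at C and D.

Resultant of the triangular load: ½ × 869 × 4.2 = 1824.9 N, acting at 4.4 m from C (one-third of the span from the peak).
Moments about C: D_y·4.5 − (½·869·4.2)·4.4 − 3150·6 − 13850 − 3600·2.5 = 0 → D_y = 49779.56/4.5 = 11062.1 ≈ 11060 N.
ΣF_y = 0: C_y + 11062.1 − ½·869·4.2 − 3150 − 3600 = 0 → C_y = -2487 N.
ΣF_x = 0: C_x + 650 = 0 → C_x = -650.0 N.

C_x = -650.0 N, C_y = -2487 N, D_y = 11060 N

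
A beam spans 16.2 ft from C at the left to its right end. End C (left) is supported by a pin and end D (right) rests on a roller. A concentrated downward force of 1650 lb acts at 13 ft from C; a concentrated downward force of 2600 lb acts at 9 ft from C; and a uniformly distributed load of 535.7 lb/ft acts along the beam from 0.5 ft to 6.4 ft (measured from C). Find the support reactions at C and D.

C_x = 0, C_y = 3969 lb, D_y = 3442 lb

Resultant of the distributed load: 535.7 × 5.9 = 3160.63 lb at 3.45 ft from C.
Moments about C: D_y·16.2 − 1650·13 − 2600·9 − (535.7·5.9)·3.45 = 0 → D_y = 55754.1735/16.2 = 3441.62 ≈ 3442 lb.
ΣF_y = 0: C_y + 3441.62 − 1650 − 2600 − 535.7·5.9 = 0 → C_y = 3969 lb.
ΣF_x = 0: no horizontal applied forces, so C_x = 0.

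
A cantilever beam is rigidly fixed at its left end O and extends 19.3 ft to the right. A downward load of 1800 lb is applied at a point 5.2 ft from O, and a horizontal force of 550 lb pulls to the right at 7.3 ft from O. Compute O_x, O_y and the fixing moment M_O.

ΣF_x = 0: O_x + 550 = 0 → O_x = -550.0 lb.
ΣF_y = 0: O_y − 1800 = 0 → O_y = 1800 lb.
ΣM about O: M_O − 1800·5.2 = 0 → M_O = 9360 lb·ft.

O_x = -550.0 lb, O_y = 1800 lb, M_O = 9360 lb·ft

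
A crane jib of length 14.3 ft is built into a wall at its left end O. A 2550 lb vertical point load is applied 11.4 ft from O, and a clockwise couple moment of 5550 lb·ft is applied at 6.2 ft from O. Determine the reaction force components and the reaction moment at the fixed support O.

O_x = 0, O_y = 2550 lb, M_O = 34620 lb·ft

ΣF_x = 0: O_x = 0.
ΣF_y = 0: O_y − 2550 = 0 → O_y = 2550 lb.
ΣM about O: M_O − 2550·11.4 − 5550 = 0 → M_O = 34620 lb·ft.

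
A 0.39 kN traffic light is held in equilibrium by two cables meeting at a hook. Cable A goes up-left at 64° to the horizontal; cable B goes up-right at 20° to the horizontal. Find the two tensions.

ΣF_x = 0: −T_A·cos64° + T_B·cos20° = 0 → T_B = 0.466505·T_A.
ΣF_y = 0: T_A·sin64° + T_B·sin20° = 0.39.
Substitute: T_A·(0.898794 + 0.466505·0.34202) = 0.39 → T_A = 0.368499 ≈ 0.3685 kN.
Then T_B = 0.466505 × 0.368499 = 0.1719 kN.

T_A = 0.3685 kN, T_B = 0.1719 kN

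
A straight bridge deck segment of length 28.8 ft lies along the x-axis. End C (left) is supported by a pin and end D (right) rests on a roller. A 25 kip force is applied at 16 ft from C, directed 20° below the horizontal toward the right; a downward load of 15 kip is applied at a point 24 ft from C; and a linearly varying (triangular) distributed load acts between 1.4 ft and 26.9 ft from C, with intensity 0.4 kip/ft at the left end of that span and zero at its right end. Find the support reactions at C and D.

Resultant of the triangular load: ½ × 0.4 × 25.5 = 5.1 kip, acting at 9.9 ft from C (one-third of the span from the peak).
Taking moments about C: D_y·28.8 − 25·sin20°·16 − 15·24 − (½·0.4·25.5)·9.9 = 0 → D_y = 547.298/28.8 = 19.0034 ≈ 19.00 kip.
ΣF_y = 0: C_y + 19.0034 − 25·sin20° − 15 − ½·0.4·25.5 = 0 → C_y = 9.647 kip.
ΣF_x = 0: C_x + 25·cos20° = 0 → C_x = -23.49 kip.

C_x = -23.49 kip, C_y = 9.647 kip, D_y = 19.00 kip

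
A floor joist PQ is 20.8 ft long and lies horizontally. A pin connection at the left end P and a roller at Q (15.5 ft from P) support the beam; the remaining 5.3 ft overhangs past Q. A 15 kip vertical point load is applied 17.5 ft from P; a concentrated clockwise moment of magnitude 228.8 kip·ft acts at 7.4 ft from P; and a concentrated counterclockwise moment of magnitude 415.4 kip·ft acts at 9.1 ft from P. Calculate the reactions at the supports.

P_x = 0, P_y = 10.10 kip, Q_y = 4.897 kip

ΣM about P: Q_y·15.5 − 15·17.5 − 228.8 + 415.4 = 0 → Q_y = 75.9/15.5 = 4.89677 ≈ 4.897 kip.
ΣF_y = 0: P_y + 4.89677 − 15 = 0 → P_y = 10.10 kip.
ΣF_x = 0: no horizontal applied forces, so P_x = 0.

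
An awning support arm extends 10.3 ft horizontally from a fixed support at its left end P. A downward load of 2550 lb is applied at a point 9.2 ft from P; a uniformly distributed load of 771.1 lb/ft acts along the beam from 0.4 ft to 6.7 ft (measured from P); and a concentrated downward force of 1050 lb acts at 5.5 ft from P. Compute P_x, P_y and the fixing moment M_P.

Resultant of the distributed load: 771.1 × 6.3 = 4857.93 lb at 3.55 ft from P.
ΣF_x = 0: P_x = 0.
ΣF_y = 0: P_y − 2550 − 771.1·6.3 − 1050 = 0 → P_y = 8458 lb.
ΣM about P: M_P − 2550·9.2 − (771.1·6.3)·3.55 − 1050·5.5 = 0 → M_P = 46480 lb·ft.

P_x = 0, P_y = 8458 lb, M_P = 46480 lb·ft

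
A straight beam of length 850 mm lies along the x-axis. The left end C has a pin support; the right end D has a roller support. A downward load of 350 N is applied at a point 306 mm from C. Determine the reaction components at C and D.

Taking moments about C: D_y·850 − 350·306 = 0 → D_y = 107100/850 = 126.0 N.
ΣF_y = 0: C_y + 126 − 350 = 0 → C_y = 224.0 N.
ΣF_x = 0: no horizontal applied forces, so C_x = 0.

C_x = 0, C_y = 224.0 N, D_y = 126.0 N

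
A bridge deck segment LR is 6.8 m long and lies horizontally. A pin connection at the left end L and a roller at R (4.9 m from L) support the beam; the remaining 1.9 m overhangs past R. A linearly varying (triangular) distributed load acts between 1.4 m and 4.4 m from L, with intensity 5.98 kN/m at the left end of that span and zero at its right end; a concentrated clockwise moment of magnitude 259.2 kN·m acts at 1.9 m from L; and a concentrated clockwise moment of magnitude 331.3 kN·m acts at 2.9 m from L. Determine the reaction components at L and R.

L_x = 0, L_y = -115.9 kN, R_y = 124.9 kN

Resultant of the triangular load: ½ × 5.98 × 3 = 8.97 kN, acting at 2.4 m from L (one-third of the span from the peak).
ΣM about L: R_y·4.9 − (½·5.98·3)·2.4 − 259.2 − 331.3 = 0 → R_y = 612.028/4.9 = 124.904 ≈ 124.9 kN.
ΣF_y = 0: L_y + 124.904 − ½·5.98·3 = 0 → L_y = -115.9 kN.
ΣF_x = 0: no horizontal applied forces, so L_x = 0.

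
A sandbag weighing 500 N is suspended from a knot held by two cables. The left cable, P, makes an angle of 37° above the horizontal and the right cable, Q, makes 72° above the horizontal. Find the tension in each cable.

ΣF_x = 0: −T_P·cos37° + T_Q·cos72° = 0 → T_Q = 2.58444·T_P.
ΣF_y = 0: T_P·sin37° + T_Q·sin72° = 500.
Substitute: T_P·(0.601815 + 2.58444·0.951057) = 500 → T_P = 163.411 ≈ 163.4 N.
Then T_Q = 2.58444 × 163.411 = 422.3 N.

T_P = 163.4 N, T_Q = 422.3 N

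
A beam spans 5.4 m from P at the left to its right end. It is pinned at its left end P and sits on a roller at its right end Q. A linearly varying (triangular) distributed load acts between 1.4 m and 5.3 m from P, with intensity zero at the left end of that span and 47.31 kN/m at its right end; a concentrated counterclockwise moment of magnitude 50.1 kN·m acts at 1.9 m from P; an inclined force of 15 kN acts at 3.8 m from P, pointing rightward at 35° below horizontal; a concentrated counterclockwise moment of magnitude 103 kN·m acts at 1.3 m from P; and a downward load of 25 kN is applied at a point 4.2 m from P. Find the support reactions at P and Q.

P_x = -12.29 kN, P_y = 60.37 kN, Q_y = 65.48 kN

Resultant of the triangular load: ½ × 47.31 × 3.9 = 92.2545 kN, acting at 4 m from P (one-third of the span from the peak).
ΣM about P: Q_y·5.4 − (½·47.31·3.9)·4 + 50.1 − 15·sin35°·3.8 + 103 − 25·4.2 = 0 → Q_y = 353.612/5.4 = 65.4837 ≈ 65.48 kN.
ΣF_y = 0: P_y + 65.4837 − ½·47.31·3.9 − 15·sin35° − 25 = 0 → P_y = 60.37 kN.
ΣF_x = 0: P_x + 15·cos35° = 0 → P_x = -12.29 kN.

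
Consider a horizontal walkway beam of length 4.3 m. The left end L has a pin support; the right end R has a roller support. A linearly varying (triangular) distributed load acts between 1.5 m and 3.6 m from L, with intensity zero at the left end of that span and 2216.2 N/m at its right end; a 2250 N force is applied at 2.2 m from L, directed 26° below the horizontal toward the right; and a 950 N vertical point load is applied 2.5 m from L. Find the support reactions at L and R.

L_x = -2022 N, L_y = 1637 N, R_y = 2626 N

Resultant of the triangular load: ½ × 2216.2 × 2.1 = 2327.01 N, acting at 2.9 m from L (one-third of the span from the peak).
Moments about L: R_y·4.3 − (½·2216.2·2.1)·2.9 − 2250·sin26°·2.2 − 950·2.5 = 0 → R_y = 11293.3/4.3 = 2626.35 ≈ 2626 N.
ΣF_y = 0: L_y + 2626.35 − ½·2216.2·2.1 − 2250·sin26° − 950 = 0 → L_y = 1637 N.
ΣF_x = 0: L_x + 2250·cos26° = 0 → L_x = -2022 N.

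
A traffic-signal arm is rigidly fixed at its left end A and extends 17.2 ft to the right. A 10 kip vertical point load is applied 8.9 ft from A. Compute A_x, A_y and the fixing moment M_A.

A_x = 0, A_y = 10.00 kip, M_A = 89.00 kip·ft

ΣF_x = 0: A_x = 0.
ΣF_y = 0: A_y − 10 = 0 → A_y = 10.00 kip.
ΣM about A: M_A − 10·8.9 = 0 → M_A = 89.00 kip·ft.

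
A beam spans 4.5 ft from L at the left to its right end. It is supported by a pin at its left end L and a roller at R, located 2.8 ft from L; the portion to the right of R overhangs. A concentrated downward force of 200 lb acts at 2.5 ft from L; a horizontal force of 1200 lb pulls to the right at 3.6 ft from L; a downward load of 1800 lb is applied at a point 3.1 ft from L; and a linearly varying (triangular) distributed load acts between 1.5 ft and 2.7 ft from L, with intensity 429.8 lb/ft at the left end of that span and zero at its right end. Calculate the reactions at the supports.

Resultant of the triangular load: ½ × 429.8 × 1.2 = 257.88 lb, acting at 1.9 ft from L (one-third of the span from the peak).
Taking moments about L: R_y·2.8 − 200·2.5 − 1800·3.1 − (½·429.8·1.2)·1.9 = 0 → R_y = 6569.972/2.8 = 2346.42 ≈ 2346 lb.
ΣF_y = 0: L_y + 2346.42 − 200 − 1800 − ½·429.8·1.2 = 0 → L_y = -88.54 lb.
ΣF_x = 0: L_x + 1200 = 0 → L_x = -1200 lb.

L_x = -1200 lb, L_y = -88.54 lb, R_y = 2346 lb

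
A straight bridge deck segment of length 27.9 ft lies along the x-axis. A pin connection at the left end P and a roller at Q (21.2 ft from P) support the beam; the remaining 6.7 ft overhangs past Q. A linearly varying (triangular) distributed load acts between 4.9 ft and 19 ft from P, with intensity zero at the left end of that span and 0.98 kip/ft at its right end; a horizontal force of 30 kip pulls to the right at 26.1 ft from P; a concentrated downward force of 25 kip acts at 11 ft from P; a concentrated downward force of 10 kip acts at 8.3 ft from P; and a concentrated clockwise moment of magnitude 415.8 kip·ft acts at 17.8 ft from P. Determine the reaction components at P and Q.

P_x = -30.00 kip, P_y = 0.7487 kip, Q_y = 41.16 kip

Resultant of the triangular load: ½ × 0.98 × 14.1 = 6.909 kip, acting at 14.3 ft from P (one-third of the span from the peak).
ΣM about P: Q_y·21.2 − (½·0.98·14.1)·14.3 − 25·11 − 10·8.3 − 415.8 = 0 → Q_y = 872.5987/21.2 = 41.1603 ≈ 41.16 kip.
ΣF_y = 0: P_y + 41.1603 − ½·0.98·14.1 − 25 − 10 = 0 → P_y = 0.7487 kip.
ΣF_x = 0: P_x + 30 = 0 → P_x = -30.00 kip.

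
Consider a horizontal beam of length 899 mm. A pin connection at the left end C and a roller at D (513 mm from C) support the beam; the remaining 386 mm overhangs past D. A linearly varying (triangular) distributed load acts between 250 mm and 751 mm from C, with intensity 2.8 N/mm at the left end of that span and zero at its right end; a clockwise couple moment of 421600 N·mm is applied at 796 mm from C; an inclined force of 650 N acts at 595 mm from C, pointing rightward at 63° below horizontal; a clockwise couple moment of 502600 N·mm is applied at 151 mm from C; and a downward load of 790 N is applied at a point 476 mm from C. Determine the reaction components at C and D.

Resultant of the triangular load: ½ × 2.8 × 501 = 701.4 N, acting at 417 mm from C (one-third of the span from the peak).
Taking moments about C: D_y·513 − (½·2.8·501)·417 − 421600 − 650·sin63°·595 − 502600 − 790·476 = 0 → D_y = 1937320/513 = 3776.45 ≈ 3776 N.
ΣF_y = 0: C_y + 3776.45 − ½·2.8·501 − 650·sin63° − 790 = 0 → C_y = -1706 N.
ΣF_x = 0: C_x + 650·cos63° = 0 → C_x = -295.1 N.

C_x = -295.1 N, C_y = -1706 N, D_y = 3776 N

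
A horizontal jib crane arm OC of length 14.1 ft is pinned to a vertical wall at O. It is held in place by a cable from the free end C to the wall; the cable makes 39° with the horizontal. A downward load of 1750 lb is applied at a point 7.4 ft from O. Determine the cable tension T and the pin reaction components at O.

ΣM about O: T·sin39°·14.1 − 1750·7.4 = 0 → T = 12950/(14.1·0.62932) = 1459.42 ≈ 1459 lb.
ΣF_x = 0: O_x − T·cos39° = 0 → O_x = 1459.42 × 0.777146 = 1134 lb.
ΣF_y = 0: O_y + T·sin39° − 1750 = 0 → O_y = 1750 − 1459.42 × 0.62932 = 831.6 lb.

T = 1459 lb, O_x = 1134 lb, O_y = 831.6 lb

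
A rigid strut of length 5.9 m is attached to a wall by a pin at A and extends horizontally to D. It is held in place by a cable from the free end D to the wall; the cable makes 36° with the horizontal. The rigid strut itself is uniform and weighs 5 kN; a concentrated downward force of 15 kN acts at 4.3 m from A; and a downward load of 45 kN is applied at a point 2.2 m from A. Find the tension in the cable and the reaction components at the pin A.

ΣM about A: T·sin36°·5.9 − 5·2.95 − 15·4.3 − 45·2.2 = 0 → T = 178.25/(5.9·0.587785) = 51.3995 ≈ 51.40 kN.
ΣF_x = 0: A_x − T·cos36° = 0 → A_x = 51.3995 × 0.809017 = 41.58 kN.
ΣF_y = 0: A_y + T·sin36° − 5 − 15 − 45 = 0 → A_y = 65 − 51.3995 × 0.587785 = 34.79 kN.

T = 51.40 kN, A_x = 41.58 kN, A_y = 34.79 kN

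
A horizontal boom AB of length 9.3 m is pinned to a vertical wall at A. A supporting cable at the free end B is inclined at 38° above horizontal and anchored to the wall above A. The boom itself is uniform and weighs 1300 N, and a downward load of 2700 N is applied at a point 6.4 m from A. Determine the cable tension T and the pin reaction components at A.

T = 4074 N, A_x = 3210 N, A_y = 1492 N

ΣM about A: T·sin38°·9.3 − 1300·4.65 − 2700·6.4 = 0 → T = 23325/(9.3·0.615661) = 4073.78 ≈ 4074 N.
ΣF_x = 0: A_x − T·cos38° = 0 → A_x = 4073.78 × 0.788011 = 3210 N.
ΣF_y = 0: A_y + T·sin38° − 1300 − 2700 = 0 → A_y = 4000 − 4073.78 × 0.615661 = 1492 N.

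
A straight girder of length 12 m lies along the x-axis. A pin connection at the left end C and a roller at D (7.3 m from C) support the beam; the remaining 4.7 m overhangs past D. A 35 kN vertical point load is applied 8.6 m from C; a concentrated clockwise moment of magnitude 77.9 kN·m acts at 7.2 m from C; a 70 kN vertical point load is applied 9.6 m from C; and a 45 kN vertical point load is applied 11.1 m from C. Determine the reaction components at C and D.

C_x = 0, C_y = -62.38 kN, D_y = 212.4 kN

Moments about C: D_y·7.3 − 35·8.6 − 77.9 − 70·9.6 − 45·11.1 = 0 → D_y = 1550.4/7.3 = 212.384 ≈ 212.4 kN.
ΣF_y = 0: C_y + 212.384 − 35 − 70 − 45 = 0 → C_y = -62.38 kN.
ΣF_x = 0: no horizontal applied forces, so C_x = 0.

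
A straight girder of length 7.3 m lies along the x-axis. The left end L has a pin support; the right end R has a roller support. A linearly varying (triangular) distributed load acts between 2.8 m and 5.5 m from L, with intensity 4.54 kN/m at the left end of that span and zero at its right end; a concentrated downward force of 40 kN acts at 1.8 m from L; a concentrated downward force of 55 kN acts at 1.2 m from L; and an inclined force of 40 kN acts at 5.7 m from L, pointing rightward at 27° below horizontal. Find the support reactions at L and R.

Resultant of the triangular load: ½ × 4.54 × 2.7 = 6.129 kN, acting at 3.7 m from L (one-third of the span from the peak).
Moments about L: R_y·7.3 − (½·4.54·2.7)·3.7 − 40·1.8 − 55·1.2 − 40·sin27°·5.7 = 0 → R_y = 264.187/7.3 = 36.19 kN.
ΣF_y = 0: L_y + 36.19 − ½·4.54·2.7 − 40 − 55 − 40·sin27° = 0 → L_y = 83.10 kN.
ΣF_x = 0: L_x + 40·cos27° = 0 → L_x = -35.64 kN.

L_x = -35.64 kN, L_y = 83.10 kN, R_y = 36.19 kN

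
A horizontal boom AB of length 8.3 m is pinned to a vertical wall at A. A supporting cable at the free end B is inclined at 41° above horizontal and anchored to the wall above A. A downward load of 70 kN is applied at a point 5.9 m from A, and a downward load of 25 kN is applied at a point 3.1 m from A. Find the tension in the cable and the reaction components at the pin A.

T = 90.08 kN, A_x = 67.98 kN, A_y = 35.90 kN

ΣM about A: T·sin41°·8.3 − 70·5.9 − 25·3.1 = 0 → T = 490.5/(8.3·0.656059) = 90.0779 ≈ 90.08 kN.
ΣF_x = 0: A_x − T·cos41° = 0 → A_x = 90.0779 × 0.75471 = 67.98 kN.
ΣF_y = 0: A_y + T·sin41° − 70 − 25 = 0 → A_y = 95 − 90.0779 × 0.656059 = 35.90 kN.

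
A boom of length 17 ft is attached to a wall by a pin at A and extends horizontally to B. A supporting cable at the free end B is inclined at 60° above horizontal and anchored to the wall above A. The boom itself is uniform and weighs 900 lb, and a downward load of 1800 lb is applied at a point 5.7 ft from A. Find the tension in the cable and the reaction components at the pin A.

ΣM about A: T·sin60°·17 − 900·8.5 − 1800·5.7 = 0 → T = 17910/(17·0.866025) = 1216.51 ≈ 1217 lb.
ΣF_x = 0: A_x − T·cos60° = 0 → A_x = 1216.51 × 0.5 = 608.3 lb.
ΣF_y = 0: A_y + T·sin60° − 900 − 1800 = 0 → A_y = 2700 − 1216.51 × 0.866025 = 1646 lb.

T = 1217 lb, A_x = 608.3 lb, A_y = 1646 lb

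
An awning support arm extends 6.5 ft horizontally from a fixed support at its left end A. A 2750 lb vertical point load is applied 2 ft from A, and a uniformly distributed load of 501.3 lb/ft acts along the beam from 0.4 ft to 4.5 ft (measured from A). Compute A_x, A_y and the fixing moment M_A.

A_x = 0, A_y = 4805 lb, M_A = 10540 lb·ft

Resultant of the distributed load: 501.3 × 4.1 = 2055.33 lb at 2.45 ft from A.
ΣF_x = 0: A_x = 0.
ΣF_y = 0: A_y − 2750 − 501.3·4.1 = 0 → A_y = 4805 lb.
ΣM about A: M_A − 2750·2 − (501.3·4.1)·2.45 = 0 → M_A = 10540 lb·ft.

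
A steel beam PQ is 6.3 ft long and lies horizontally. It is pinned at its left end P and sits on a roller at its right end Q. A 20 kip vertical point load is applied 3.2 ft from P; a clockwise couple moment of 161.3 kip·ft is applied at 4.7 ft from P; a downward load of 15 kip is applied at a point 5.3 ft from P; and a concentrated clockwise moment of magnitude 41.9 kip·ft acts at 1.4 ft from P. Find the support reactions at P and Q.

P_x = 0, P_y = -20.03 kip, Q_y = 55.03 kip

ΣM about P: Q_y·6.3 − 20·3.2 − 161.3 − 15·5.3 − 41.9 = 0 → Q_y = 346.7/6.3 = 55.0317 ≈ 55.03 kip.
ΣF_y = 0: P_y + 55.0317 − 20 − 15 = 0 → P_y = -20.03 kip.
ΣF_x = 0: no horizontal applied forces, so P_x = 0.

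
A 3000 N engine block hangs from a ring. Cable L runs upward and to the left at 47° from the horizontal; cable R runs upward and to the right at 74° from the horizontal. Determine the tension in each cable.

T_L = 964.7 N, T_R = 2387 N

ΣF_x = 0: −T_L·cos47° + T_R·cos74° = 0 → T_R = 2.47426·T_L.
ΣF_y = 0: T_L·sin47° + T_R·sin74° = 3000.
Substitute: T_L·(0.731354 + 2.47426·0.961262) = 3000 → T_L = 964.703 ≈ 964.7 N.
Then T_R = 2.47426 × 964.703 = 2387 N.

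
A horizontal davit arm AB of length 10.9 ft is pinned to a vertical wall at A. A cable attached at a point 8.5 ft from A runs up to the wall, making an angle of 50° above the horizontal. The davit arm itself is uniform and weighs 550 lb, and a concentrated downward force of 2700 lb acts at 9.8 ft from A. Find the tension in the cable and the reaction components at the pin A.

T = 4524 lb, A_x = 2908 lb, A_y = -215.6 lb

ΣM about A: T·sin50°·8.5 − 550·5.45 − 2700·9.8 = 0 → T = 29457.5/(8.5·0.766044) = 4524.01 ≈ 4524 lb.
ΣF_x = 0: A_x − T·cos50° = 0 → A_x = 4524.01 × 0.642788 = 2908 lb.
ΣF_y = 0: A_y + T·sin50° − 550 − 2700 = 0 → A_y = 3250 − 4524.01 × 0.766044 = -215.6 lb.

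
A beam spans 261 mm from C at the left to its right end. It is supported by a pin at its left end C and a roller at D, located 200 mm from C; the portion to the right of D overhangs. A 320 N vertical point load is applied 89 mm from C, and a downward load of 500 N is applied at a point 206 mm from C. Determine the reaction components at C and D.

ΣM about C: D_y·200 − 320·89 − 500·206 = 0 → D_y = 131480/200 = 657.4 N.
ΣF_y = 0: C_y + 657.4 − 320 − 500 = 0 → C_y = 162.6 N.
ΣF_x = 0: no horizontal applied forces, so C_x = 0.

C_x = 0, C_y = 162.6 N, D_y = 657.4 N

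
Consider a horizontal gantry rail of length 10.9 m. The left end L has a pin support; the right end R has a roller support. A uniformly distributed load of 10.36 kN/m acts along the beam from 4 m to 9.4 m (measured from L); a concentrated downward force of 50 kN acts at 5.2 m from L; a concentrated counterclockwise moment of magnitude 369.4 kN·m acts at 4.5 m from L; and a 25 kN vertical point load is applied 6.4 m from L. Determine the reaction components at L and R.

Resultant of the distributed load: 10.36 × 5.4 = 55.944 kN at 6.7 m from L.
Moments about L: R_y·10.9 − (10.36·5.4)·6.7 − 50·5.2 + 369.4 − 25·6.4 = 0 → R_y = 425.4248/10.9 = 39.0298 ≈ 39.03 kN.
ΣF_y = 0: L_y + 39.0298 − 10.36·5.4 − 50 − 25 = 0 → L_y = 91.91 kN.
ΣF_x = 0: no horizontal applied forces, so L_x = 0.

L_x = 0, L_y = 91.91 kN, R_y = 39.03 kN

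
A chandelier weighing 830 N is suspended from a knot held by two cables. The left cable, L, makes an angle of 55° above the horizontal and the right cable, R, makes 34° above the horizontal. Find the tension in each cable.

T_L = 688.2 N, T_R = 476.1 N

ΣF_x = 0: −T_L·cos55° + T_R·cos34° = 0 → T_R = 0.691858·T_L.
ΣF_y = 0: T_L·sin55° + T_R·sin34° = 830.
Substitute: T_L·(0.819152 + 0.691858·0.559193) = 830 → T_L = 688.206 ≈ 688.2 N.
Then T_R = 0.691858 × 688.206 = 476.1 N.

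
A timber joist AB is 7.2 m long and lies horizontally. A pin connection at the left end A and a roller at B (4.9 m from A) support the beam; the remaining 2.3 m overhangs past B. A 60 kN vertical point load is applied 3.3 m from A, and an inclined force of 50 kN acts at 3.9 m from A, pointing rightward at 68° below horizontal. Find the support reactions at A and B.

Moments about A: B_y·4.9 − 60·3.3 − 50·sin68°·3.9 = 0 → B_y = 378.801/4.9 = 77.3063 ≈ 77.31 kN.
ΣF_y = 0: A_y + 77.3063 − 60 − 50·sin68° = 0 → A_y = 29.05 kN.
ΣF_x = 0: A_x + 50·cos68° = 0 → A_x = -18.73 kN.

A_x = -18.73 kN, A_y = 29.05 kN, B_y = 77.31 kN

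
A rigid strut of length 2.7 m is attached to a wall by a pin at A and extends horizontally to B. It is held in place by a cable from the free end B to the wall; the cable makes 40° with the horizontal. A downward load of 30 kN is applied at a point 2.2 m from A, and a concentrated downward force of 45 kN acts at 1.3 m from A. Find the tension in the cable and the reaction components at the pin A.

ΣM about A: T·sin40°·2.7 − 30·2.2 − 45·1.3 = 0 → T = 124.5/(2.7·0.642788) = 71.7361 ≈ 71.74 kN.
ΣF_x = 0: A_x − T·cos40° = 0 → A_x = 71.7361 × 0.766044 = 54.95 kN.
ΣF_y = 0: A_y + T·sin40° − 30 − 45 = 0 → A_y = 75 − 71.7361 × 0.642788 = 28.89 kN.

T = 71.74 kN, A_x = 54.95 kN, A_y = 28.89 kN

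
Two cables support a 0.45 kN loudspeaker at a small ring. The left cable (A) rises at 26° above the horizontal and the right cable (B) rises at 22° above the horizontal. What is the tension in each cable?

ΣF_x = 0: −T_A·cos26° + T_B·cos22° = 0 → T_B = 0.969381·T_A.
ΣF_y = 0: T_A·sin26° + T_B·sin22° = 0.45.
Substitute: T_A·(0.438371 + 0.969381·0.374607) = 0.45 → T_A = 0.561442 ≈ 0.5614 kN.
Then T_B = 0.969381 × 0.561442 = 0.5443 kN.

T_A = 0.5614 kN, T_B = 0.5443 kN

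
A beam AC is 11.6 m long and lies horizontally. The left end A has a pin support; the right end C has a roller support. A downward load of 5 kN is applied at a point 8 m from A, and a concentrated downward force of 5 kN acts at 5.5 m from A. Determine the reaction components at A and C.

A_x = 0, A_y = 4.181 kN, C_y = 5.819 kN

Taking moments about A: C_y·11.6 − 5·8 − 5·5.5 = 0 → C_y = 67.5/11.6 = 5.81897 ≈ 5.819 kN.
ΣF_y = 0: A_y + 5.81897 − 5 − 5 = 0 → A_y = 4.181 kN.
ΣF_x = 0: no horizontal applied forces, so A_x = 0.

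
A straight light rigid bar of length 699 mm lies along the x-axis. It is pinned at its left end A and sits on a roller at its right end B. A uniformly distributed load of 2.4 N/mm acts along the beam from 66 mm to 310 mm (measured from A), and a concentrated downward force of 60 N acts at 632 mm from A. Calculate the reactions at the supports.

A_x = 0, A_y = 433.9 N, B_y = 211.7 N

Resultant of the distributed load: 2.4 × 244 = 585.6 N at 188 mm from A.
Taking moments about A: B_y·699 − (2.4·244)·188 − 60·632 = 0 → B_y = 148012.8/699 = 211.749 ≈ 211.7 N.
ΣF_y = 0: A_y + 211.749 − 2.4·244 − 60 = 0 → A_y = 433.9 N.
ΣF_x = 0: no horizontal applied forces, so A_x = 0.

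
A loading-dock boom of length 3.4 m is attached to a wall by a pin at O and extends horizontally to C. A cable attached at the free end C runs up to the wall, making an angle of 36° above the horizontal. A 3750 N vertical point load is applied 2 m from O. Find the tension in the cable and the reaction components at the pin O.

ΣM about O: T·sin36°·3.4 − 3750·2 = 0 → T = 7500/(3.4·0.587785) = 3752.87 ≈ 3753 N.
ΣF_x = 0: O_x − T·cos36° = 0 → O_x = 3752.87 × 0.809017 = 3036 N.
ΣF_y = 0: O_y + T·sin36° − 3750 = 0 → O_y = 3750 − 3752.87 × 0.587785 = 1544 N.

T = 3753 N, O_x = 3036 N, O_y = 1544 N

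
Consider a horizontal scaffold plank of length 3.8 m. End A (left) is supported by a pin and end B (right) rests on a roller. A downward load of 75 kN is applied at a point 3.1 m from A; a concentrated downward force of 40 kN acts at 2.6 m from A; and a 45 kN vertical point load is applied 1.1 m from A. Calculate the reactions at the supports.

ΣM about A: B_y·3.8 − 75·3.1 − 40·2.6 − 45·1.1 = 0 → B_y = 386/3.8 = 101.579 ≈ 101.6 kN.
ΣF_y = 0: A_y + 101.579 − 75 − 40 − 45 = 0 → A_y = 58.42 kN.
ΣF_x = 0: no horizontal applied forces, so A_x = 0.

A_x = 0, A_y = 58.42 kN, B_y = 101.6 kN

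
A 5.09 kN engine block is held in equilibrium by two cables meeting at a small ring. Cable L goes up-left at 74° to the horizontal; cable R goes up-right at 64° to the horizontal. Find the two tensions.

T_L = 3.335 kN, T_R = 2.097 kN

ΣF_x = 0: −T_L·cos74° + T_R·cos64° = 0 → T_R = 0.628776·T_L.
ΣF_y = 0: T_L·sin74° + T_R·sin64° = 5.09.
Substitute: T_L·(0.961262 + 0.628776·0.898794) = 5.09 → T_L = 3.33464 ≈ 3.335 kN.
Then T_R = 0.628776 × 3.33464 = 2.097 kN.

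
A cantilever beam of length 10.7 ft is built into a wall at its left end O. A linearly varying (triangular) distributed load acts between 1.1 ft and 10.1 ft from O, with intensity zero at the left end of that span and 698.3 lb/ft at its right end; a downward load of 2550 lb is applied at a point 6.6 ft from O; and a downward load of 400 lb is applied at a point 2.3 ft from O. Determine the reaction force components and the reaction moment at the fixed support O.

O_x = 0, O_y = 6092 lb, M_O = 40060 lb·ft

Resultant of the triangular load: ½ × 698.3 × 9 = 3142.35 lb, acting at 7.1 ft from O (one-third of the span from the peak).
ΣF_x = 0: O_x = 0.
ΣF_y = 0: O_y − ½·698.3·9 − 2550 − 400 = 0 → O_y = 6092 lb.
ΣM about O: M_O − (½·698.3·9)·7.1 − 2550·6.6 − 400·2.3 = 0 → M_O = 40060 lb·ft.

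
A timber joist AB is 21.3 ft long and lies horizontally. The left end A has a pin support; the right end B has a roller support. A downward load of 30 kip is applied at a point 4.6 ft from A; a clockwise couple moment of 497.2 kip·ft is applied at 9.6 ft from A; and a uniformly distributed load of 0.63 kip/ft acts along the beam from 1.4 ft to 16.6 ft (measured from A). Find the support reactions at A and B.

Resultant of the distributed load: 0.63 × 15.2 = 9.576 kip at 9 ft from A.
ΣM about A: B_y·21.3 − 30·4.6 − 497.2 − (0.63·15.2)·9 = 0 → B_y = 721.384/21.3 = 33.8678 ≈ 33.87 kip.
ΣF_y = 0: A_y + 33.8678 − 30 − 0.63·15.2 = 0 → A_y = 5.708 kip.
ΣF_x = 0: no horizontal applied forces, so A_x = 0.

A_x = 0, A_y = 5.708 kip, B_y = 33.87 kip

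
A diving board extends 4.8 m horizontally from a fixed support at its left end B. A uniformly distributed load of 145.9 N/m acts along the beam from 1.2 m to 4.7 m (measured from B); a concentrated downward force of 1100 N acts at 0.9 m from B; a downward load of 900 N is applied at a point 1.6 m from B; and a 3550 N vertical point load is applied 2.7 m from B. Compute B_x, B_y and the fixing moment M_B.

Resultant of the distributed load: 145.9 × 3.5 = 510.65 N at 2.95 m from B.
ΣF_x = 0: B_x = 0.
ΣF_y = 0: B_y − 145.9·3.5 − 1100 − 900 − 3550 = 0 → B_y = 6061 N.
ΣM about B: M_B − (145.9·3.5)·2.95 − 1100·0.9 − 900·1.6 − 3550·2.7 = 0 → M_B = 13520 N·m.

B_x = 0, B_y = 6061 N, M_B = 13520 N·m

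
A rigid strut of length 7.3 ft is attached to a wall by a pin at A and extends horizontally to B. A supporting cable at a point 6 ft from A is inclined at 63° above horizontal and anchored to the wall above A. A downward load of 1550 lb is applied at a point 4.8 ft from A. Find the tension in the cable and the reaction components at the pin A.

ΣM about A: T·sin63°·6 − 1550·4.8 = 0 → T = 7440/(6·0.891007) = 1391.68 ≈ 1392 lb.
ΣF_x = 0: A_x − T·cos63° = 0 → A_x = 1391.68 × 0.45399 = 631.8 lb.
ΣF_y = 0: A_y + T·sin63° − 1550 = 0 → A_y = 1550 − 1391.68 × 0.891007 = 310.0 lb.

T = 1392 lb, A_x = 631.8 lb, A_y = 310.0 lb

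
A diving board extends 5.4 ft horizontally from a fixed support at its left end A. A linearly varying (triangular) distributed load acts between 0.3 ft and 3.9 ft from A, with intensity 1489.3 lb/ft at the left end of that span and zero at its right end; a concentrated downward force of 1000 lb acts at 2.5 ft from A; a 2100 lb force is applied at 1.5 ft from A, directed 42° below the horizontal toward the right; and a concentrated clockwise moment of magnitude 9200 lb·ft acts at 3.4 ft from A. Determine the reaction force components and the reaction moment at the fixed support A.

A_x = -1561 lb, A_y = 5086 lb, M_A = 17830 lb·ft

Resultant of the triangular load: ½ × 1489.3 × 3.6 = 2680.74 lb, acting at 1.5 ft from A (one-third of the span from the peak).
ΣF_x = 0: A_x + 2100·cos42° = 0 → A_x = -1561 lb.
ΣF_y = 0: A_y − ½·1489.3·3.6 − 1000 − 2100·sin42° = 0 → A_y = 5086 lb.
ΣM about A: M_A − (½·1489.3·3.6)·1.5 − 1000·2.5 − 2100·sin42°·1.5 − 9200 = 0 → M_A = 17830 lb·ft.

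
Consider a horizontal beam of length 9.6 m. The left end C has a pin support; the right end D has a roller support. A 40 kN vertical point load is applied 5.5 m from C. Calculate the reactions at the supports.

ΣM about C: D_y·9.6 − 40·5.5 = 0 → D_y = 220/9.6 = 22.9167 ≈ 22.92 kN.
ΣF_y = 0: C_y + 22.9167 − 40 = 0 → C_y = 17.08 kN.
ΣF_x = 0: no horizontal applied forces, so C_x = 0.

C_x = 0, C_y = 17.08 kN, D_y = 22.92 kN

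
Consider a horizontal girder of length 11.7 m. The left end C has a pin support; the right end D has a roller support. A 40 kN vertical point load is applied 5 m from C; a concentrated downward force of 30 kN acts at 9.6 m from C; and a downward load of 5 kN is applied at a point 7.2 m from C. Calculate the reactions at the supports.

ΣM about C: D_y·11.7 − 40·5 − 30·9.6 − 5·7.2 = 0 → D_y = 524/11.7 = 44.7863 ≈ 44.79 kN.
ΣF_y = 0: C_y + 44.7863 − 40 − 30 − 5 = 0 → C_y = 30.21 kN.
ΣF_x = 0: no horizontal applied forces, so C_x = 0.

C_x = 0, C_y = 30.21 kN, D_y = 44.79 kN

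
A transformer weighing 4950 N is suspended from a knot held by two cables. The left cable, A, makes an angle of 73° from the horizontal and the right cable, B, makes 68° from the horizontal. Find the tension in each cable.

ΣF_x = 0: −T_A·cos73° + T_B·cos68° = 0 → T_B = 0.780477·T_A.
ΣF_y = 0: T_A·sin73° + T_B·sin68° = 4950.
Substitute: T_A·(0.956305 + 0.780477·0.927184) = 4950 → T_A = 2946.51 ≈ 2947 N.
Then T_B = 0.780477 × 2946.51 = 2300 N.

T_A = 2947 N, T_B = 2300 N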